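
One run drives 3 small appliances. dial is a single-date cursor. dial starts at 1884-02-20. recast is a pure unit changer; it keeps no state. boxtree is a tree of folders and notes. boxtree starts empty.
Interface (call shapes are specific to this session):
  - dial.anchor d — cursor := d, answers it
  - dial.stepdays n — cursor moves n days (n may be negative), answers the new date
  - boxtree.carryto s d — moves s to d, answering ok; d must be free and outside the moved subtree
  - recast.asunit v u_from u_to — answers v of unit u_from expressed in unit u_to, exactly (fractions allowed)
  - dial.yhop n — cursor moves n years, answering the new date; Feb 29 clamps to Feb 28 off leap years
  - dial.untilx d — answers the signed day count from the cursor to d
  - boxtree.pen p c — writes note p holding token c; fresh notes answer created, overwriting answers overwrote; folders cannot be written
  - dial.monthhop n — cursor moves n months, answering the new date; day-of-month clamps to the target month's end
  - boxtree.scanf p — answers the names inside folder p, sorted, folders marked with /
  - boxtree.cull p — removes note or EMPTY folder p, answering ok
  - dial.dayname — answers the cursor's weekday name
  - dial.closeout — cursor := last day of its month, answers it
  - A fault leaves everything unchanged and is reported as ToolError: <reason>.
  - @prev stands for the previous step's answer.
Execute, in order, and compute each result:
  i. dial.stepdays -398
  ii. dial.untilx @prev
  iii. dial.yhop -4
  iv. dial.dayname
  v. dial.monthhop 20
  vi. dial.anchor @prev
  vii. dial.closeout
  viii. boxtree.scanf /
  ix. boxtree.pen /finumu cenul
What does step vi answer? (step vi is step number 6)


Answer: 1880-09-18

Derivation:
Calling stepdays(-398), which returns 1883-01-18.
Calling untilx(@prev), yielding 0.
Next I call yhop(-4), giving 1879-01-18.
I run dayname(), yielding Saturday.
Next I call monthhop(20), and see 1880-09-18.
I call anchor(@prev), — result: 1880-09-18.
Then closeout(), — result: 1880-09-30.
Invoking scanf(/), which returns [].
Using pen(/finumu, cenul), and see created.


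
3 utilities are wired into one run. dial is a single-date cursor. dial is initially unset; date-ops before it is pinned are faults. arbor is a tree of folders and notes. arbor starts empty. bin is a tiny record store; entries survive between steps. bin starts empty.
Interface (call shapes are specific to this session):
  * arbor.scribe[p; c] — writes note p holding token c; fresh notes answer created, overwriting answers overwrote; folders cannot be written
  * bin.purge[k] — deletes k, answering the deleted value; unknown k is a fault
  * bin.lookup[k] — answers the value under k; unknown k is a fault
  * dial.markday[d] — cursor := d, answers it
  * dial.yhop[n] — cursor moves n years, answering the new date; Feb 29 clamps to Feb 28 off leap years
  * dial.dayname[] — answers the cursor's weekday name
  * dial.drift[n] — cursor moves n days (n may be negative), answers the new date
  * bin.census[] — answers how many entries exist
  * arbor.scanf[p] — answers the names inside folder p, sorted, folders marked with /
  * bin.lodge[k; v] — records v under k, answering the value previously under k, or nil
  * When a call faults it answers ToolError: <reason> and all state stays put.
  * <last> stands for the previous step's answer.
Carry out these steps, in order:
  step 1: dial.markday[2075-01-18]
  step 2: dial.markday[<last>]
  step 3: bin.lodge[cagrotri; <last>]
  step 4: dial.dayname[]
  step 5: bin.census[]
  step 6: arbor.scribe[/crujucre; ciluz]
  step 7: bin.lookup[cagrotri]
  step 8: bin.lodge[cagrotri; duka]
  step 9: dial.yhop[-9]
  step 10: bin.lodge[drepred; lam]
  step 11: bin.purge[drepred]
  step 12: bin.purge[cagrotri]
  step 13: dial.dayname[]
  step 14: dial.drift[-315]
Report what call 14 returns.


% dial.markday(d=2075-01-18) => 2075-01-18
% dial.markday(d=<last>) => 2075-01-18
% bin.lodge(k=cagrotri, v=<last>) => nil
% dial.dayname() => Friday
% bin.census() => 1
% arbor.scribe(p=/crujucre, c=ciluz) => created
% bin.lookup(k=cagrotri) => 2075-01-18
% bin.lodge(k=cagrotri, v=duka) => 2075-01-18
% dial.yhop(n=-9) => 2066-01-18
% bin.lodge(k=drepred, v=lam) => nil
% bin.purge(k=drepred) => lam
% bin.purge(k=cagrotri) => duka
% dial.dayname() => Monday
% dial.drift(n=-315) => 2065-03-09

Answer: 2065-03-09


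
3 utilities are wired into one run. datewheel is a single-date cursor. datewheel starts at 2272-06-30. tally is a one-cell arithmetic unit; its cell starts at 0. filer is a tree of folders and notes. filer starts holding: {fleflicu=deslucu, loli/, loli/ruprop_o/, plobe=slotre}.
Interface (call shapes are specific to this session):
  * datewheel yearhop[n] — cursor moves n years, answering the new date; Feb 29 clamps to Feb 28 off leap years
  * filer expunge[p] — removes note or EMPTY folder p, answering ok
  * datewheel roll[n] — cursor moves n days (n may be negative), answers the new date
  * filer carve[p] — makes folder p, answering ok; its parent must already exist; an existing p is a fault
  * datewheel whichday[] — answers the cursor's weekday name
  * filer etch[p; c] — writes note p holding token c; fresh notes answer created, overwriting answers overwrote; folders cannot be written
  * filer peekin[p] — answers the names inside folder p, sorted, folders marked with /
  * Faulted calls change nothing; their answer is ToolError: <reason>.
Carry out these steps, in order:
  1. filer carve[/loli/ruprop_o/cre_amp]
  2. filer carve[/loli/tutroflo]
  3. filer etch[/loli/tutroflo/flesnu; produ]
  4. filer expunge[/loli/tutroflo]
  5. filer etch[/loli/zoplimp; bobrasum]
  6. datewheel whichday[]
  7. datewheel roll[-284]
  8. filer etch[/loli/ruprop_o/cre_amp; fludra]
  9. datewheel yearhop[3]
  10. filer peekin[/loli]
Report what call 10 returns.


Answer: [ruprop_o/, tutroflo/, zoplimp]

Derivation:
> filer carve p: /loli/ruprop_o/cre_amp
= ok
> filer carve p: /loli/tutroflo
= ok
> filer etch p: /loli/tutroflo/flesnu c: produ
= created
> filer expunge p: /loli/tutroflo
= ToolError: not empty
> filer etch p: /loli/zoplimp c: bobrasum
= created
> datewheel whichday
= Sunday
> datewheel roll n: -284
= 2271-09-20
> filer etch p: /loli/ruprop_o/cre_amp c: fludra
= ToolError: is a directory
> datewheel yearhop n: 3
= 2274-09-20
> filer peekin p: /loli
= [ruprop_o/, tutroflo/, zoplimp]


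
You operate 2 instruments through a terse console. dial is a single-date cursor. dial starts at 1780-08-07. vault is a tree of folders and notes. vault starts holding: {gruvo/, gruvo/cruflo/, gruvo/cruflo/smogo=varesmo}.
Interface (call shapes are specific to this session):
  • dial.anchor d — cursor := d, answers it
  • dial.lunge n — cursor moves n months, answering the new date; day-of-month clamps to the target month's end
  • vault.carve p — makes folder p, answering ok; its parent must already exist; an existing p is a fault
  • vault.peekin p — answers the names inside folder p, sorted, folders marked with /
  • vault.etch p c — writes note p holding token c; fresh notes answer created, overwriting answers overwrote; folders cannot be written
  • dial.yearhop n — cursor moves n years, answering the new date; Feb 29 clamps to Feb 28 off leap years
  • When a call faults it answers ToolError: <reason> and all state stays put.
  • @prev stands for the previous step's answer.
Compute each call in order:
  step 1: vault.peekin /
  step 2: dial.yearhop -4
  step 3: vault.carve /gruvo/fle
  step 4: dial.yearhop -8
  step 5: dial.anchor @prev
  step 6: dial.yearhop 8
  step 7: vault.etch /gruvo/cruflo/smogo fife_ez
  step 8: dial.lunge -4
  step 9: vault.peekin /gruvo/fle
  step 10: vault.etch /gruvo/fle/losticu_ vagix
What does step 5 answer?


Answer: 1768-08-07

Derivation:
$ vault.peekin p: /
[out] [gruvo/]
$ dial.yearhop n: -4
[out] 1776-08-07
$ vault.carve p: /gruvo/fle
[out] ok
$ dial.yearhop n: -8
[out] 1768-08-07
$ dial.anchor d: @prev
[out] 1768-08-07
$ dial.yearhop n: 8
[out] 1776-08-07
$ vault.etch p: /gruvo/cruflo/smogo c: fife_ez
[out] overwrote
$ dial.lunge n: -4
[out] 1776-04-07
$ vault.peekin p: /gruvo/fle
[out] []
$ vault.etch p: /gruvo/fle/losticu_ c: vagix
[out] created


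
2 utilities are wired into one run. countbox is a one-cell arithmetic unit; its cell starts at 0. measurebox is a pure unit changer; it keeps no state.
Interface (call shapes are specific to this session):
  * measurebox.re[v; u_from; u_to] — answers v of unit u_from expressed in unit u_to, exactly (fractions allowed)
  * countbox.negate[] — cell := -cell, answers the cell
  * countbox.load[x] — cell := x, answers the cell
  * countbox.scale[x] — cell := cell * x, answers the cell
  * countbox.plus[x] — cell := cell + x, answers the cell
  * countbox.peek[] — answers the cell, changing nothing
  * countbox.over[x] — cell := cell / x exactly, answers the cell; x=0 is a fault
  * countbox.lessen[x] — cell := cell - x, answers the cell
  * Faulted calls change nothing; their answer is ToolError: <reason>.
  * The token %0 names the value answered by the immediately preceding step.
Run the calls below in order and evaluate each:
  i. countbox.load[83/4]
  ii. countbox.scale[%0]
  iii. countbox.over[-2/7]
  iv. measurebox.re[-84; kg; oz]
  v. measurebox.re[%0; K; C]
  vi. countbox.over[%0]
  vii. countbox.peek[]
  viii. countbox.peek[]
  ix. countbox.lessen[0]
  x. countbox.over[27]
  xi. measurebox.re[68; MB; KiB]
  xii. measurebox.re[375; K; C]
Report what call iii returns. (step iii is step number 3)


Answer: -48223/32

Derivation:
-- load(83/4) => 83/4
-- scale(%0) => 6889/16
-- over(-2/7) => -48223/32
-- re(-84, kg, oz) => -19200000000/6479891
-- re(%0, K, C) => -419399644533/129597820
-- over(%0) => 1562398918465/3355197156264
-- peek() => 1562398918465/3355197156264
-- peek() => 1562398918465/3355197156264
-- lessen(0) => 1562398918465/3355197156264
-- over(27) => 1562398918465/90590323219128
-- re(68, MB, KiB) => 265625/4
-- re(375, K, C) => 2037/20


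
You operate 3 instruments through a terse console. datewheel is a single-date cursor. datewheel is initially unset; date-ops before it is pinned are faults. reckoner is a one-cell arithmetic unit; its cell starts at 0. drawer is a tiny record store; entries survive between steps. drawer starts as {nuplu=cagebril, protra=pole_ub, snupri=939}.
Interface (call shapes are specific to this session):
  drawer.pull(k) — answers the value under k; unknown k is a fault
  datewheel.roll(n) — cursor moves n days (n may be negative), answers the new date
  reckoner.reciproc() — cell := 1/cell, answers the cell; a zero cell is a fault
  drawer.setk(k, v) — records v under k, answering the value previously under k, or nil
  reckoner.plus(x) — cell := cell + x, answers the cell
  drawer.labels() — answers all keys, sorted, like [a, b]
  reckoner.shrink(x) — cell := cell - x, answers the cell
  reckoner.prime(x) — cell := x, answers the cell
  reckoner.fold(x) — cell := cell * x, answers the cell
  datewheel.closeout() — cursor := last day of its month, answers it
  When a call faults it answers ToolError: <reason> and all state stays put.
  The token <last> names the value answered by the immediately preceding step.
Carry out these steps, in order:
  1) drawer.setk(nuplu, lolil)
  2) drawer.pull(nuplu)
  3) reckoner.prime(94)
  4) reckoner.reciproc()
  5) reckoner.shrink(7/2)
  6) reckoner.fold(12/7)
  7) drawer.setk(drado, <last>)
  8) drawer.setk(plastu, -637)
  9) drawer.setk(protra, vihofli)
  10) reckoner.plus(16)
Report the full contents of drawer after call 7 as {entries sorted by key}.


Answer: {drado=-1968/329, nuplu=lolil, protra=pole_ub, snupri=939}

Derivation:
-- drawer.setk(k: nuplu, v: lolil) : cagebril
-- drawer.pull(k: nuplu) : lolil
-- reckoner.prime(x: 94) : 94
-- reckoner.reciproc() : 1/94
-- reckoner.shrink(x: 7/2) : -164/47
-- reckoner.fold(x: 12/7) : -1968/329
-- drawer.setk(k: drado, v: <last>) : nil
-- drawer.setk(k: plastu, v: -637) : nil
-- drawer.setk(k: protra, v: vihofli) : pole_ub
-- reckoner.plus(x: 16) : 3296/329


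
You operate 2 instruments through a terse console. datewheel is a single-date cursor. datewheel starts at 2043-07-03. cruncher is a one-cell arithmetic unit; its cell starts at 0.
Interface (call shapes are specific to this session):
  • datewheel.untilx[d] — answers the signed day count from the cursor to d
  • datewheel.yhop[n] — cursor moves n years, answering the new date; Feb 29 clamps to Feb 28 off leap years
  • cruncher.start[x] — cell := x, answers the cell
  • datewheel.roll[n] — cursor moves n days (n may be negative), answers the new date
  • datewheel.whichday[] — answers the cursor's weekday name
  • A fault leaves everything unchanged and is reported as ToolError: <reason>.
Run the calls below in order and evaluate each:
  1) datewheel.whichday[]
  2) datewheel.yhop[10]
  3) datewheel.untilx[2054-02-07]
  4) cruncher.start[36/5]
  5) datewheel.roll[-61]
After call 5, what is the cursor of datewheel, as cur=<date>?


CALL datewheel.whichday[]
RET  Friday
CALL datewheel.yhop[n: 10]
RET  2053-07-03
CALL datewheel.untilx[d: 2054-02-07]
RET  219
CALL cruncher.start[x: 36/5]
RET  36/5
CALL datewheel.roll[n: -61]
RET  2053-05-03

Answer: cur=2053-05-03


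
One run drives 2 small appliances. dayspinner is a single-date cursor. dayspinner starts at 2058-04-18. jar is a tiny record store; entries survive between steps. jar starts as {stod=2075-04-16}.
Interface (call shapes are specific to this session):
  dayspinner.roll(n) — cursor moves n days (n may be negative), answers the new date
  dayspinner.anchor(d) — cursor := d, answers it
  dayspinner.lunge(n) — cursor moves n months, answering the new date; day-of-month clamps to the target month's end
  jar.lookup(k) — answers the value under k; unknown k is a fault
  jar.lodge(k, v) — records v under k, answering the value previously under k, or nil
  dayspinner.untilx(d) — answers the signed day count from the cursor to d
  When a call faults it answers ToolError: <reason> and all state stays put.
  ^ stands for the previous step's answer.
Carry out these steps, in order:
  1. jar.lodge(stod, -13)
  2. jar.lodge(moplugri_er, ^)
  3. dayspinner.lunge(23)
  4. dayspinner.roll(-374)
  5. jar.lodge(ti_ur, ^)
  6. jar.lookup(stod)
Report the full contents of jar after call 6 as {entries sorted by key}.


==> jar.lodge(stod, -13)
<== 2075-04-16
==> jar.lodge(moplugri_er, ^)
<== nil
==> dayspinner.lunge(23)
<== 2060-03-18
==> dayspinner.roll(-374)
<== 2059-03-10
==> jar.lodge(ti_ur, ^)
<== nil
==> jar.lookup(stod)
<== -13

Answer: {moplugri_er=2075-04-16, stod=-13, ti_ur=2059-03-10}


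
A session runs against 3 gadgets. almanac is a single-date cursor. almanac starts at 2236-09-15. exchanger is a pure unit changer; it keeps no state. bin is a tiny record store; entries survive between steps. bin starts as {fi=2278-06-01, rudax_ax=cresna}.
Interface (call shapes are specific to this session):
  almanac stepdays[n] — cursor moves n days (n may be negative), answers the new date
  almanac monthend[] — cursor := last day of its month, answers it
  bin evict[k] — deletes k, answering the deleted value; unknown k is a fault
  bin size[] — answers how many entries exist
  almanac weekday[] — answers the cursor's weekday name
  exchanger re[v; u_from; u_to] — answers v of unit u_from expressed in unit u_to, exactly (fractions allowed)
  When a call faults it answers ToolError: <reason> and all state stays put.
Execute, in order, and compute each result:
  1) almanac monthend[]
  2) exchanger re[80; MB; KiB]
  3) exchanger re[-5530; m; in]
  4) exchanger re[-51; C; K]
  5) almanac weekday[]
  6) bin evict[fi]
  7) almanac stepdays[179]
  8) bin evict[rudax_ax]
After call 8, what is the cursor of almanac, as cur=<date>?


Answer: cur=2237-03-28

Derivation:
Now I run almanac monthend(), → 2236-09-30.
Invoking exchanger re on v: 80, u_from: MB, u_to: KiB, and see 78125.
I try exchanger re on v: -5530, u_from: m, u_to: in, and get -27650000/127.
Calling exchanger re on v: -51, u_from: C, u_to: K, which returns 4443/20.
Now I run almanac weekday, yielding Friday.
I use bin evict on k: fi, — result: 2278-06-01.
Next I call almanac stepdays on n: 179, which returns 2237-03-28.
I call bin evict on k: rudax_ax, which returns cresna.


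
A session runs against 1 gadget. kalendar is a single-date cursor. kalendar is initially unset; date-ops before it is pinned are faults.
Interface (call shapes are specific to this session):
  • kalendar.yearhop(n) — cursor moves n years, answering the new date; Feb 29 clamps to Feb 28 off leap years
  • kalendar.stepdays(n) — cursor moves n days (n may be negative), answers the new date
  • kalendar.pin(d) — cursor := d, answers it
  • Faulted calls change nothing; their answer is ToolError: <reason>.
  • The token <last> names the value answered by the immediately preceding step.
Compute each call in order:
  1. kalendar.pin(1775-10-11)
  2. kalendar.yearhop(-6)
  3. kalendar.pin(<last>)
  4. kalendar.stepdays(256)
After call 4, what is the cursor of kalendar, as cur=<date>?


Answer: cur=1770-06-24

Derivation:
I run kalendar.pin on 1775-10-11, — result: 1775-10-11.
I try kalendar.yearhop on -6, yielding 1769-10-11.
I try kalendar.pin on <last>, → 1769-10-11.
I call kalendar.stepdays on 256, and get 1770-06-24.


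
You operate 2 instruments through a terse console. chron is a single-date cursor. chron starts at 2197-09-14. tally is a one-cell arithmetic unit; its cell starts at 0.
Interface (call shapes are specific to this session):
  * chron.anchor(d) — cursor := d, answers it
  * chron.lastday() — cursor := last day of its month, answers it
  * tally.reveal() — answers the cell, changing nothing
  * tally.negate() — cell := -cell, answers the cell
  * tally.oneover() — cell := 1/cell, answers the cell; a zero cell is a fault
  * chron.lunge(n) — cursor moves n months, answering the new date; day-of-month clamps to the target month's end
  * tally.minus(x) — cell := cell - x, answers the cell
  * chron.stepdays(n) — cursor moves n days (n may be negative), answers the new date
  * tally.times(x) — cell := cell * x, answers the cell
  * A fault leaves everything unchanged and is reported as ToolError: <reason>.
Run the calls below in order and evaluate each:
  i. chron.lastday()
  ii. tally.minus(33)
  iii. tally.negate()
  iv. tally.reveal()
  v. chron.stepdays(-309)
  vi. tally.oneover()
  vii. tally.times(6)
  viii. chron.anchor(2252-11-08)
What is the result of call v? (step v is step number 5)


% chron.lastday
  2197-09-30
% tally.minus x='33'
  -33
% tally.negate
  33
% tally.reveal
  33
% chron.stepdays n='-309'
  2196-11-25
% tally.oneover
  1/33
% tally.times x='6'
  2/11
% chron.anchor d='2252-11-08'
  2252-11-08

Answer: 2196-11-25


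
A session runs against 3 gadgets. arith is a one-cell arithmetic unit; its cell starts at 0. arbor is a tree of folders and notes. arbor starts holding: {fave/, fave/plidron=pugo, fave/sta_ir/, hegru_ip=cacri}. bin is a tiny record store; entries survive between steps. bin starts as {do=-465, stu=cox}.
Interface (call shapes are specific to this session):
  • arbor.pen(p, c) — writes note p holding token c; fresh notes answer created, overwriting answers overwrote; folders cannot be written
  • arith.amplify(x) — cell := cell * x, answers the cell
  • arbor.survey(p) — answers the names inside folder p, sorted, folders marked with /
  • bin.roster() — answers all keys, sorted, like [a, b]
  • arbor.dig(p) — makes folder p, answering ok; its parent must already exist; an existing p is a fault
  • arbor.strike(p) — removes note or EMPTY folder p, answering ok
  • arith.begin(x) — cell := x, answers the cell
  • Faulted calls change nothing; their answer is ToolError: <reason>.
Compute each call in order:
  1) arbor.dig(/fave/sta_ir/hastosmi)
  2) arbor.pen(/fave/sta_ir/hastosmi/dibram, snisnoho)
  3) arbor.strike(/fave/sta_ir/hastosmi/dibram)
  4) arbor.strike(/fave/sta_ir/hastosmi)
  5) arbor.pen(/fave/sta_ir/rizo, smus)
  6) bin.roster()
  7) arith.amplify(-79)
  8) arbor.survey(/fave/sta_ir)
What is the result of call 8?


Answer: [rizo]

Derivation:
# 1. arbor.dig(p: /fave/sta_ir/hastosmi) -> ok
# 2. arbor.pen(p: /fave/sta_ir/hastosmi/dibram, c: snisnoho) -> created
# 3. arbor.strike(p: /fave/sta_ir/hastosmi/dibram) -> ok
# 4. arbor.strike(p: /fave/sta_ir/hastosmi) -> ok
# 5. arbor.pen(p: /fave/sta_ir/rizo, c: smus) -> created
# 6. bin.roster() -> [do, stu]
# 7. arith.amplify(x: -79) -> 0
# 8. arbor.survey(p: /fave/sta_ir) -> [rizo]


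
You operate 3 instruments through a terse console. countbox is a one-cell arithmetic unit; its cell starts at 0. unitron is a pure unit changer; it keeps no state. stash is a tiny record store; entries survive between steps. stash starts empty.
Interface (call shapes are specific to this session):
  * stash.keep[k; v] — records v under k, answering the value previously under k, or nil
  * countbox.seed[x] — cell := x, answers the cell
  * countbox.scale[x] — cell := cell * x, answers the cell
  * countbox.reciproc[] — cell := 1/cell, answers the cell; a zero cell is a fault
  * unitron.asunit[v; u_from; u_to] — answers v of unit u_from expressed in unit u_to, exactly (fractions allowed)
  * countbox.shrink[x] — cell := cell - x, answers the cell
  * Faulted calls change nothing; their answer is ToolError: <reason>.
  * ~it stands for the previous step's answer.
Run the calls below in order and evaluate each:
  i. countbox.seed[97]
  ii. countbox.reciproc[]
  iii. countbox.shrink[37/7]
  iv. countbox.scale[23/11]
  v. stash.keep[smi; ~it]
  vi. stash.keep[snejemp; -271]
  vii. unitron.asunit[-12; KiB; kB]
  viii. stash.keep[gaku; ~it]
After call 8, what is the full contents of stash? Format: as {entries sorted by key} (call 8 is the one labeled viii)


Answer: {gaku=-1536/125, smi=-82386/7469, snejemp=-271}

Derivation:
> seed x='97'
[out] 97
> reciproc
[out] 1/97
> shrink x='37/7'
[out] -3582/679
> scale x='23/11'
[out] -82386/7469
> keep k='smi' v='~it'
[out] nil
> keep k='snejemp' v='-271'
[out] nil
> asunit v='-12' u_from='KiB' u_to='kB'
[out] -1536/125
> keep k='gaku' v='~it'
[out] nil


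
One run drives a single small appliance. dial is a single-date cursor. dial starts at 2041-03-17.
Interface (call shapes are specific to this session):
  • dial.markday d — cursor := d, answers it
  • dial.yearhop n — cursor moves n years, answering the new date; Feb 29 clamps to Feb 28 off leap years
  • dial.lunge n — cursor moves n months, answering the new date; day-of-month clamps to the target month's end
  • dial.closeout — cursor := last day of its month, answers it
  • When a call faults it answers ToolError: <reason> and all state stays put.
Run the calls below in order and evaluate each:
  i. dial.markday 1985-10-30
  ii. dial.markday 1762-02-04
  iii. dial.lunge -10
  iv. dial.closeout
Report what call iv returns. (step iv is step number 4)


Answer: 1761-04-30

Derivation:
// dial.markday(d: 1985-10-30) ~> 1985-10-30
// dial.markday(d: 1762-02-04) ~> 1762-02-04
// dial.lunge(n: -10) ~> 1761-04-04
// dial.closeout() ~> 1761-04-30


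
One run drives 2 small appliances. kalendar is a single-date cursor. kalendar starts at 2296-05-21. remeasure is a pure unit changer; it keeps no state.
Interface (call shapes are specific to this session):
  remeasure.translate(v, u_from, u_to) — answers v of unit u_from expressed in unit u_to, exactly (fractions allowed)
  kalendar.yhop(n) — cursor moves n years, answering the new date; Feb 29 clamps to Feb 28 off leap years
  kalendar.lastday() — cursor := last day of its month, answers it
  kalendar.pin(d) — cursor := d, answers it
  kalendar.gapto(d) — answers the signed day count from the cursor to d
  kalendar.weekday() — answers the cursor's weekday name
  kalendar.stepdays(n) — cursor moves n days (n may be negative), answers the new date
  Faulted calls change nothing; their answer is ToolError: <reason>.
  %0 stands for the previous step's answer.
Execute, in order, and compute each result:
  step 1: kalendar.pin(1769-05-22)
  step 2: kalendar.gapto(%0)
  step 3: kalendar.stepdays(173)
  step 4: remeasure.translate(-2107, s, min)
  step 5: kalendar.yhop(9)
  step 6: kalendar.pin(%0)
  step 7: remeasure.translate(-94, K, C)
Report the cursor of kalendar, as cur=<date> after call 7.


==> kalendar.pin(d=1769-05-22)
<== 1769-05-22
==> kalendar.gapto(d=%0)
<== 0
==> kalendar.stepdays(n=173)
<== 1769-11-11
==> remeasure.translate(v=-2107, u_from=s, u_to=min)
<== -2107/60
==> kalendar.yhop(n=9)
<== 1778-11-11
==> kalendar.pin(d=%0)
<== 1778-11-11
==> remeasure.translate(v=-94, u_from=K, u_to=C)
<== -7343/20

Answer: cur=1778-11-11


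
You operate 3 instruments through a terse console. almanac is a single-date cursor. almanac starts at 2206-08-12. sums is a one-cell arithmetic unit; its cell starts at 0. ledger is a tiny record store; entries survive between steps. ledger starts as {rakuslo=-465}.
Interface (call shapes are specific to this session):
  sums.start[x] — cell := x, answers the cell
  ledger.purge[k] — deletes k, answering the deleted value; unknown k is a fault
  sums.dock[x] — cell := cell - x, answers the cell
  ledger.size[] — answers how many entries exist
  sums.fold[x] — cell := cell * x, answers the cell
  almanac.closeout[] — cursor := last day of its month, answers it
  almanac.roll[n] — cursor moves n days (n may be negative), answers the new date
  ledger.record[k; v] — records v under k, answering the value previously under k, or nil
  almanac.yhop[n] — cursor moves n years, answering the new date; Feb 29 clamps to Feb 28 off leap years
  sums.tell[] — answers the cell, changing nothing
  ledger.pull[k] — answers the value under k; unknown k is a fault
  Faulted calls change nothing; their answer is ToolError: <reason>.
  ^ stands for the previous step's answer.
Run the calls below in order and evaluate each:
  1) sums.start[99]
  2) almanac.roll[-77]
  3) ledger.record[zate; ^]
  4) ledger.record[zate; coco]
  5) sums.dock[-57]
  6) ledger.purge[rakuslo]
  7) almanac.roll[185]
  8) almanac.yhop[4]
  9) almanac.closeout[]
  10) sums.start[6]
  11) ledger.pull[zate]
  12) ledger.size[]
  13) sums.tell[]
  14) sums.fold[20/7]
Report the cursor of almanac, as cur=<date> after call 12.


Do: sums.start[x: 99]
See: 99
Do: almanac.roll[n: -77]
See: 2206-05-27
Do: ledger.record[k: zate; v: ^]
See: nil
Do: ledger.record[k: zate; v: coco]
See: 2206-05-27
Do: sums.dock[x: -57]
See: 156
Do: ledger.purge[k: rakuslo]
See: -465
Do: almanac.roll[n: 185]
See: 2206-11-28
Do: almanac.yhop[n: 4]
See: 2210-11-28
Do: almanac.closeout[]
See: 2210-11-30
Do: sums.start[x: 6]
See: 6
Do: ledger.pull[k: zate]
See: coco
Do: ledger.size[]
See: 1
Do: sums.tell[]
See: 6
Do: sums.fold[x: 20/7]
See: 120/7

Answer: cur=2210-11-30


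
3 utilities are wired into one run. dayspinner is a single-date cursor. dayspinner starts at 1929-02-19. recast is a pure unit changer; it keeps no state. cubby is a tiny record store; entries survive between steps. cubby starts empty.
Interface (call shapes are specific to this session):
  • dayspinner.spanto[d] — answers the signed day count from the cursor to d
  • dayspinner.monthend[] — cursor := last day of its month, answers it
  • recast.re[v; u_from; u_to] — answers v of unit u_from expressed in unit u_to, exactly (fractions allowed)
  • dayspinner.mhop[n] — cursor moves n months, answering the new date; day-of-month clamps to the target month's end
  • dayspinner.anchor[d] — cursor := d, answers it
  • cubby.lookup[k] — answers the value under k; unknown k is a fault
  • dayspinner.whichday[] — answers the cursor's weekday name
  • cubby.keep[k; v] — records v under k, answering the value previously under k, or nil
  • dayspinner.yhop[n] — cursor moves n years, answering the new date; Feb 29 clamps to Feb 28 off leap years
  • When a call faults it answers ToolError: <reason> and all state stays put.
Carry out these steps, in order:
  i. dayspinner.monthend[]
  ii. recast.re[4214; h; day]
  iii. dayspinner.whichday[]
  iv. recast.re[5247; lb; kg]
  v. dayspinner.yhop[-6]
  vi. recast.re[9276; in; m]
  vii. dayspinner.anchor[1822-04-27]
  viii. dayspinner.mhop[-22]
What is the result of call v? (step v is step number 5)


Answer: 1923-02-28

Derivation:
Act: dayspinner.monthend[]
Obs: 1929-02-28
Act: recast.re[v→4214; u_from→h; u_to→day]
Obs: 2107/12
Act: dayspinner.whichday[]
Obs: Thursday
Act: recast.re[v→5247; u_from→lb; u_to→kg]
Obs: 237999916539/100000000
Act: dayspinner.yhop[n→-6]
Obs: 1923-02-28
Act: recast.re[v→9276; u_from→in; u_to→m]
Obs: 294513/1250
Act: dayspinner.anchor[d→1822-04-27]
Obs: 1822-04-27
Act: dayspinner.mhop[n→-22]
Obs: 1820-06-27


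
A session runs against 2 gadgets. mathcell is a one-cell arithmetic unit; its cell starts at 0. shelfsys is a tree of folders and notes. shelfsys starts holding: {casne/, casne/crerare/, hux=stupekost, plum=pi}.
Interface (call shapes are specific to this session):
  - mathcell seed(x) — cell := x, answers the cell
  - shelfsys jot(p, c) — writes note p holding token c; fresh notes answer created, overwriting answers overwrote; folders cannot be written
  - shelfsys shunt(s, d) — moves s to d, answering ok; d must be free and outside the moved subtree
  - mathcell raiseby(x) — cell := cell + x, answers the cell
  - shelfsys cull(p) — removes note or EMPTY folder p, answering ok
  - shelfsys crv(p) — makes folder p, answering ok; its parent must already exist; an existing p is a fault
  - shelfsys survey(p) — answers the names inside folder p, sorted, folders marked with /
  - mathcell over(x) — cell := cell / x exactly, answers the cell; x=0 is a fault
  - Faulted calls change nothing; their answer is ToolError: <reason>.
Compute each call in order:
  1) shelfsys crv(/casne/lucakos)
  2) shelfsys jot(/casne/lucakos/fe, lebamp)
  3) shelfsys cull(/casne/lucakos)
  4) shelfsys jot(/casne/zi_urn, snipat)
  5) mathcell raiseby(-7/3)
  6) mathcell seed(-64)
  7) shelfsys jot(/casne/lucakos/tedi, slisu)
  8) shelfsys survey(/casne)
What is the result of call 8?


I run shelfsys crv on /casne/lucakos, and see ok.
I invoke shelfsys jot on /casne/lucakos/fe, lebamp, giving created.
Next I call shelfsys cull on /casne/lucakos: ToolError: not empty.
Now I run shelfsys jot on /casne/zi_urn, snipat, and see created.
Invoking mathcell raiseby on -7/3, and get -7/3.
Next I call mathcell seed on -64, and see -64.
I invoke shelfsys jot on /casne/lucakos/tedi, slisu, — result: created.
I try shelfsys survey on /casne, and observe [crerare/, lucakos/, zi_urn].

Answer: [crerare/, lucakos/, zi_urn]


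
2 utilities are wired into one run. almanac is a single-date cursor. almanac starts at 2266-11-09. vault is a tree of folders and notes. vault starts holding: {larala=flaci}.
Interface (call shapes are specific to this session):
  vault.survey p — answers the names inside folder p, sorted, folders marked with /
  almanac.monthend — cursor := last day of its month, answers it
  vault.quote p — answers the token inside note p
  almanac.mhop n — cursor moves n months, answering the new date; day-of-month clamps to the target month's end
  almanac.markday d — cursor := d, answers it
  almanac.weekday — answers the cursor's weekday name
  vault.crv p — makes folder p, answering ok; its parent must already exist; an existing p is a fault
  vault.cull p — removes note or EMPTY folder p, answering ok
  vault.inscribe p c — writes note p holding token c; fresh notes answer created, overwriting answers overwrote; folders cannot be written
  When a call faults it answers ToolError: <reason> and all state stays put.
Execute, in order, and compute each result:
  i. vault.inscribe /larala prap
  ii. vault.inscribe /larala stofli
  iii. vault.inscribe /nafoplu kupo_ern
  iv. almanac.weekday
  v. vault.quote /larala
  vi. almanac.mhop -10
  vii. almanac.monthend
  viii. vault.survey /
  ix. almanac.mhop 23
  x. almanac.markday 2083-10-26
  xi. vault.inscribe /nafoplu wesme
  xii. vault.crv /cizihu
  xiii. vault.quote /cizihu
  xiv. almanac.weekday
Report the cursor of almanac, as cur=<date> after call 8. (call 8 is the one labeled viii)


Answer: cur=2266-01-31

Derivation:
Do: vault.inscribe[p→/larala; c→prap]
See: overwrote
Do: vault.inscribe[p→/larala; c→stofli]
See: overwrote
Do: vault.inscribe[p→/nafoplu; c→kupo_ern]
See: created
Do: almanac.weekday[]
See: Friday
Do: vault.quote[p→/larala]
See: stofli
Do: almanac.mhop[n→-10]
See: 2266-01-09
Do: almanac.monthend[]
See: 2266-01-31
Do: vault.survey[p→/]
See: [larala, nafoplu]
Do: almanac.mhop[n→23]
See: 2267-12-31
Do: almanac.markday[d→2083-10-26]
See: 2083-10-26
Do: vault.inscribe[p→/nafoplu; c→wesme]
See: overwrote
Do: vault.crv[p→/cizihu]
See: ok
Do: vault.quote[p→/cizihu]
See: ToolError: is a directory
Do: almanac.weekday[]
See: Tuesday


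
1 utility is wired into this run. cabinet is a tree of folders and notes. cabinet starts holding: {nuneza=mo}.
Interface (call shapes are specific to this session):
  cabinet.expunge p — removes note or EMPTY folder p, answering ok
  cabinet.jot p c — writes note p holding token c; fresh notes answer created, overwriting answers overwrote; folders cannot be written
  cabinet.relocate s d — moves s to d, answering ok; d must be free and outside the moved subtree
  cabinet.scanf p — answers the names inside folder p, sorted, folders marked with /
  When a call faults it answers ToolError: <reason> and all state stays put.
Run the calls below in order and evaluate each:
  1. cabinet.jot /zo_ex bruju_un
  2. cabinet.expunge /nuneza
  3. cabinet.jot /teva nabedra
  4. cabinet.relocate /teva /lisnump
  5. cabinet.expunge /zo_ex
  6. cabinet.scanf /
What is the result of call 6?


I call cabinet.jot on p='/zo_ex', c='bruju_un', and see created.
I call cabinet.expunge on p='/nuneza', giving ok.
I use cabinet.jot on p='/teva', c='nabedra', — result: created.
I invoke cabinet.relocate on s='/teva', d='/lisnump', yielding ok.
Invoking cabinet.expunge on p='/zo_ex', and observe ok.
I use cabinet.scanf on p='/', yielding [lisnump].

Answer: [lisnump]


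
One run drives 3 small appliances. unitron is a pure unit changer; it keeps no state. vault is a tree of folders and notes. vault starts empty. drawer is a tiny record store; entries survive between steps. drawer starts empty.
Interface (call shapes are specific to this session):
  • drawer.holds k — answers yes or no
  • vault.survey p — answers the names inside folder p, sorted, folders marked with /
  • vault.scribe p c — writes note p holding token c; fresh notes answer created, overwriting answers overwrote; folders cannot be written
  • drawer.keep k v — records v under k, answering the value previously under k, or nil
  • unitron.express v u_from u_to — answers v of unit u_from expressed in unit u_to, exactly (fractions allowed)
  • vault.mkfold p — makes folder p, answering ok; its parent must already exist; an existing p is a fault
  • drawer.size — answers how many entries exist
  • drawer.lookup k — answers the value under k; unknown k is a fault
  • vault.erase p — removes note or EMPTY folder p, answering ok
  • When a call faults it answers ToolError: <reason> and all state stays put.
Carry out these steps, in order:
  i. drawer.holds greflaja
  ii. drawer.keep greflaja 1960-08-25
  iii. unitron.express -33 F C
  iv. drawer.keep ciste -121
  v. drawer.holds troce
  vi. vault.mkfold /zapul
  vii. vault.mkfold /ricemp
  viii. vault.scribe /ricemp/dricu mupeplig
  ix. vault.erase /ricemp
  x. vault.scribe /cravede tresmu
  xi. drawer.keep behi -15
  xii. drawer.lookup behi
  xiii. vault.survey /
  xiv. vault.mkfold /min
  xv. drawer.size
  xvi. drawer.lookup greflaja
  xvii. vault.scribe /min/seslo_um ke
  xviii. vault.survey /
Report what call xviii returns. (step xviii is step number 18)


Step: drawer.holds[k: greflaja]
Result: no
Step: drawer.keep[k: greflaja; v: 1960-08-25]
Result: nil
Step: unitron.express[v: -33; u_from: F; u_to: C]
Result: -325/9
Step: drawer.keep[k: ciste; v: -121]
Result: nil
Step: drawer.holds[k: troce]
Result: no
Step: vault.mkfold[p: /zapul]
Result: ok
Step: vault.mkfold[p: /ricemp]
Result: ok
Step: vault.scribe[p: /ricemp/dricu; c: mupeplig]
Result: created
Step: vault.erase[p: /ricemp]
Result: ToolError: not empty
Step: vault.scribe[p: /cravede; c: tresmu]
Result: created
Step: drawer.keep[k: behi; v: -15]
Result: nil
Step: drawer.lookup[k: behi]
Result: -15
Step: vault.survey[p: /]
Result: [cravede, ricemp/, zapul/]
Step: vault.mkfold[p: /min]
Result: ok
Step: drawer.size[]
Result: 3
Step: drawer.lookup[k: greflaja]
Result: 1960-08-25
Step: vault.scribe[p: /min/seslo_um; c: ke]
Result: created
Step: vault.survey[p: /]
Result: [cravede, min/, ricemp/, zapul/]

Answer: [cravede, min/, ricemp/, zapul/]


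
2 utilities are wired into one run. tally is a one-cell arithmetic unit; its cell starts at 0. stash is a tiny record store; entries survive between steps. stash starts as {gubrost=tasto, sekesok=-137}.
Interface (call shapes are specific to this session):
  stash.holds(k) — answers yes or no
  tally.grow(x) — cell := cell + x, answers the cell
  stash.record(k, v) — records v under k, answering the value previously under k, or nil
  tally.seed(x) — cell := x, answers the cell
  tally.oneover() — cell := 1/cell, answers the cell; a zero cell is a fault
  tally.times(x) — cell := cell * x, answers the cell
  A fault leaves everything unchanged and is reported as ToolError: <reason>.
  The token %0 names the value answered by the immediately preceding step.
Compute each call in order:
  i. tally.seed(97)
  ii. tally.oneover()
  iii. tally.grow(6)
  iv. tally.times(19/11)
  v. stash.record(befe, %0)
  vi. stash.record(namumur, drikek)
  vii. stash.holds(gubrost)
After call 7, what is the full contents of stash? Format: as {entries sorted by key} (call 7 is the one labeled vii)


% seed x=97
:: 97
% oneover
:: 1/97
% grow x=6
:: 583/97
% times x=19/11
:: 1007/97
% record k=befe v=%0
:: nil
% record k=namumur v=drikek
:: nil
% holds k=gubrost
:: yes

Answer: {befe=1007/97, gubrost=tasto, namumur=drikek, sekesok=-137}


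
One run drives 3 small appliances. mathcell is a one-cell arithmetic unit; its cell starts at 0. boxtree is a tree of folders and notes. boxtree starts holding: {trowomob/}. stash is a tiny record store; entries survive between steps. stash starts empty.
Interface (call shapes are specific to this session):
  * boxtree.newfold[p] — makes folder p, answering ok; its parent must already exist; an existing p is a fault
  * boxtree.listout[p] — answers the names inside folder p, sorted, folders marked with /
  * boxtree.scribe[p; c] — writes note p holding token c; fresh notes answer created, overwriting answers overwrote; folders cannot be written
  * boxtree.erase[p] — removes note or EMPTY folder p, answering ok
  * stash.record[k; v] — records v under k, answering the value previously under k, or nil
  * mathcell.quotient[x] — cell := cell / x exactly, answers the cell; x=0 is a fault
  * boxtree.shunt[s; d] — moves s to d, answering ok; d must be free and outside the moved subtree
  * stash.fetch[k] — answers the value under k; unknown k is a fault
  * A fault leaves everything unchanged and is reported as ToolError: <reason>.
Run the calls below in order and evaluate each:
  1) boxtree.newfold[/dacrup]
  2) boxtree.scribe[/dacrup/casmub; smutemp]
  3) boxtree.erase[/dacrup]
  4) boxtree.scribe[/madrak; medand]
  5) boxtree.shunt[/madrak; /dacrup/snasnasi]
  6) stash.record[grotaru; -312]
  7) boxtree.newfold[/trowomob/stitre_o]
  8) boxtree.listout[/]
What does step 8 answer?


[in] boxtree.newfold p='/dacrup'
= ok
[in] boxtree.scribe p='/dacrup/casmub' c='smutemp'
= created
[in] boxtree.erase p='/dacrup'
= ToolError: not empty
[in] boxtree.scribe p='/madrak' c='medand'
= created
[in] boxtree.shunt s='/madrak' d='/dacrup/snasnasi'
= ok
[in] stash.record k='grotaru' v='-312'
= nil
[in] boxtree.newfold p='/trowomob/stitre_o'
= ok
[in] boxtree.listout p='/'
= [dacrup/, trowomob/]

Answer: [dacrup/, trowomob/]
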